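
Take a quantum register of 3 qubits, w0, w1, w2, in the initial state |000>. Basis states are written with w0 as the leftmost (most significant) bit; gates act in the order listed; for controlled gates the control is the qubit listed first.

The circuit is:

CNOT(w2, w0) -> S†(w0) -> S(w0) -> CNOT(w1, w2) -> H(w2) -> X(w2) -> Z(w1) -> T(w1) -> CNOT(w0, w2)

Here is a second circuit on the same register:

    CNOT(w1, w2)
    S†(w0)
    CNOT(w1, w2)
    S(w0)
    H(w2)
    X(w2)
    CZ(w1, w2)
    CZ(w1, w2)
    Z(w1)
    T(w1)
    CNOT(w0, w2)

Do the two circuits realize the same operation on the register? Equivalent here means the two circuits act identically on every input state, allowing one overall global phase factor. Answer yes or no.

No, they are not equivalent — no single phase factor reconciles the two unitaries.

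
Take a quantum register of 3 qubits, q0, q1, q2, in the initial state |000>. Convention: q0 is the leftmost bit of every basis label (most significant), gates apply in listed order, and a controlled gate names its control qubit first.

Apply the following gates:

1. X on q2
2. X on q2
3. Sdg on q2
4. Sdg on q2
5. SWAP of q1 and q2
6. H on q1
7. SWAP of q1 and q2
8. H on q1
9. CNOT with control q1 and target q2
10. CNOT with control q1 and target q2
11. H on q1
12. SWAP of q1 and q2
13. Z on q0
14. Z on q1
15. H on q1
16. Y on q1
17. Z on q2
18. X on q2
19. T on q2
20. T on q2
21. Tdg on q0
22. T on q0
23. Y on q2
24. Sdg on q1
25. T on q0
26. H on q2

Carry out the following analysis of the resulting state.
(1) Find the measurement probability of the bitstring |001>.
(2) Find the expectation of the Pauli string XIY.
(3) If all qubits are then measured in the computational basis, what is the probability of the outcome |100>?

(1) Outcome |001> occurs with probability 1/2.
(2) In the final state, XIY has expectation 0.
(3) A full measurement returns |100> with probability 0.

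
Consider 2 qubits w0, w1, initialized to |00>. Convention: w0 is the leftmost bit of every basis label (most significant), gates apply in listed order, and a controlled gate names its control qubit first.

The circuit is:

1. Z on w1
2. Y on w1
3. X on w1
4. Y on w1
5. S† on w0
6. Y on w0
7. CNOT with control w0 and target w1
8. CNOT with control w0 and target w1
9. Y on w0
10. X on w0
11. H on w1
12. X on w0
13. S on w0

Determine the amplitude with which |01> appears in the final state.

|01> carries amplitude sqrt(2)/2 in the final state. Key observation: the block from step 6 through step 9 cancels to the identity and can be dropped.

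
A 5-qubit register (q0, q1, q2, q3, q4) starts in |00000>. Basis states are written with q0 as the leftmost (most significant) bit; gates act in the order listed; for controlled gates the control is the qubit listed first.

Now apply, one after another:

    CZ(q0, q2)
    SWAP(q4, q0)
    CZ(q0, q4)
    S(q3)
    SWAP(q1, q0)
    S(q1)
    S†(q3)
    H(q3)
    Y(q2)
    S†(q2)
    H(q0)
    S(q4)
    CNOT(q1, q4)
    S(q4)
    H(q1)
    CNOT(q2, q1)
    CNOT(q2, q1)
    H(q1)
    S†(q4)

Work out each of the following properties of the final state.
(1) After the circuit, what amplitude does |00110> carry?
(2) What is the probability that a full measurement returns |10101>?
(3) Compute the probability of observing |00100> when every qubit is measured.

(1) |00110> carries amplitude 1/2 in the final state.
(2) Outcome |10101> occurs with probability 0.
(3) A full measurement returns |00100> with probability 1/4.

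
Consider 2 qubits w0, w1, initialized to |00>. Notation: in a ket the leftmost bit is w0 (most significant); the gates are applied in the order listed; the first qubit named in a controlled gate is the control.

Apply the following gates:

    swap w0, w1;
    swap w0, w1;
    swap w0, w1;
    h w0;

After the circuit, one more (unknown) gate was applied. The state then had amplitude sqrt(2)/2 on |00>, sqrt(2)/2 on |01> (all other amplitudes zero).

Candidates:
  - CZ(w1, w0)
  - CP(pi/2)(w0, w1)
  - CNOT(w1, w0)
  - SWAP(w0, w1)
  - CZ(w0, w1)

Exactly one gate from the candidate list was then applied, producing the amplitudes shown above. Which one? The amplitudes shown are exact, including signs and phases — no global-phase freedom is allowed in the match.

The unique candidate consistent with the amplitudes is SWAP(w0, w1). Key observation: gates 2-3 undo each other exactly, leaving only the rest of the circuit to track.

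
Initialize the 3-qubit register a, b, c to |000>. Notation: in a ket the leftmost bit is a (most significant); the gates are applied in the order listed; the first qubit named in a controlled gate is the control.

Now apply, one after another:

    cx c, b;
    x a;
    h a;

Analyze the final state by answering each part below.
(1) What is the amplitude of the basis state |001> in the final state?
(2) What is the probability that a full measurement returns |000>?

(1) The final state's coefficient on |001> equals 0.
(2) The probability of measuring |000> is 1/2.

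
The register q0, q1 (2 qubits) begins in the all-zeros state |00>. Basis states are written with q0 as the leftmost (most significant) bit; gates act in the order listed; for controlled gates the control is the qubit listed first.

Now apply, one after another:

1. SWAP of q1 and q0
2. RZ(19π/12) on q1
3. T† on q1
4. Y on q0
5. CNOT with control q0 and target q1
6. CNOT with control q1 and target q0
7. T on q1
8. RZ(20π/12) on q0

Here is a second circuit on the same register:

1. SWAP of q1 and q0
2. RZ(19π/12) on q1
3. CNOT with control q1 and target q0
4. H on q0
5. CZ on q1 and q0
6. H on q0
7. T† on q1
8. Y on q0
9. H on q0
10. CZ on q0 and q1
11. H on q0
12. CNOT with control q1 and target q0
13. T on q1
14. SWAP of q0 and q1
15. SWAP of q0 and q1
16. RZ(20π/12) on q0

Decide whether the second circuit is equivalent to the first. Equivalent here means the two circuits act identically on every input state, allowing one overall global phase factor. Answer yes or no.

No: there is an input state on which the two circuits produce genuinely different outputs (not merely differing by a phase).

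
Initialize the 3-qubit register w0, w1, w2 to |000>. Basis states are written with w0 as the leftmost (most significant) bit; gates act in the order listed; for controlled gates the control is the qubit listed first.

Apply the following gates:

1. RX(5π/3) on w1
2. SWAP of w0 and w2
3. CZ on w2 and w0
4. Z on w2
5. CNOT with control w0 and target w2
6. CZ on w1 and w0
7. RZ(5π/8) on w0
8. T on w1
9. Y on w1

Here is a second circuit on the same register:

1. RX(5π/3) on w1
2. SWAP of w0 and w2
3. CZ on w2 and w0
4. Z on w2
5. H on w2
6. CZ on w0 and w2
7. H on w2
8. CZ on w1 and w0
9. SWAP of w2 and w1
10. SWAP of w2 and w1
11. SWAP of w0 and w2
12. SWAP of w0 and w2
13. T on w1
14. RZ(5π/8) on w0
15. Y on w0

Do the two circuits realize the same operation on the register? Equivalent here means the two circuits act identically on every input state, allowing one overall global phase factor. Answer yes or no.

No — the two circuits implement different unitaries, even allowing a global phase.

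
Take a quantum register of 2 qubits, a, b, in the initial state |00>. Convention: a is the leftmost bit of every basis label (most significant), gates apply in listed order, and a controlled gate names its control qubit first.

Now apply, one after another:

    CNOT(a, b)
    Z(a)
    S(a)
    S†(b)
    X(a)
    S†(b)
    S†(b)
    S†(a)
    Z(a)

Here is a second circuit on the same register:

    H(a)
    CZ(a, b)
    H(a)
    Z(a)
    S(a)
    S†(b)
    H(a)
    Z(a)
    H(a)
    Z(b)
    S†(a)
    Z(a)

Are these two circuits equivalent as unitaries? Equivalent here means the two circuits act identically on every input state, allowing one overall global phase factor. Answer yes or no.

No, they are not equivalent — no single phase factor reconciles the two unitaries.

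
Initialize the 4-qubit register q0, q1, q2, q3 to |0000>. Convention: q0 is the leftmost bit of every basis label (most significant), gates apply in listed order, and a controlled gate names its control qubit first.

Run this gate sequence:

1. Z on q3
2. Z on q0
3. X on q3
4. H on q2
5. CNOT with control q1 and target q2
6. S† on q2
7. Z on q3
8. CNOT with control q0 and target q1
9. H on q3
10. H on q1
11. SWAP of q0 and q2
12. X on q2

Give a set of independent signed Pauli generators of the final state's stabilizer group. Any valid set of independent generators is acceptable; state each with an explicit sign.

The stabilizer group can be generated by -YIII, +IXII, -IIIX, -IIZI, among other valid generating sets.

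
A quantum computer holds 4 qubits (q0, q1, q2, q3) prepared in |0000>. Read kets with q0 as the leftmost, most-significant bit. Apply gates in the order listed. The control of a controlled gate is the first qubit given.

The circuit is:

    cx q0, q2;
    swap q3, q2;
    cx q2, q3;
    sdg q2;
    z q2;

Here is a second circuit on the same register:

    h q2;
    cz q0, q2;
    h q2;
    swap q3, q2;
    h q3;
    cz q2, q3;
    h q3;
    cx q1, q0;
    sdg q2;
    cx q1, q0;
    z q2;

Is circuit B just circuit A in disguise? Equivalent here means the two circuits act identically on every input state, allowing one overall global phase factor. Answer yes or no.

Yes, they are equivalent — the unitaries differ by at most a global phase.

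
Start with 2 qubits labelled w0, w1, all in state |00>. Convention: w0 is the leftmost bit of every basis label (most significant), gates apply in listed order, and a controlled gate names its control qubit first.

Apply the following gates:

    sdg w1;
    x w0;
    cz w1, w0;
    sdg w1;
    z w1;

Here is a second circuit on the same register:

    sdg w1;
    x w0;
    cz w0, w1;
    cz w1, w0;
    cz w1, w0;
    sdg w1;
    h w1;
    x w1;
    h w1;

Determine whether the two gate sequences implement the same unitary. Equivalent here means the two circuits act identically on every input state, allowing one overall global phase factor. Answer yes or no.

Yes, they are equivalent — the unitaries differ by at most a global phase.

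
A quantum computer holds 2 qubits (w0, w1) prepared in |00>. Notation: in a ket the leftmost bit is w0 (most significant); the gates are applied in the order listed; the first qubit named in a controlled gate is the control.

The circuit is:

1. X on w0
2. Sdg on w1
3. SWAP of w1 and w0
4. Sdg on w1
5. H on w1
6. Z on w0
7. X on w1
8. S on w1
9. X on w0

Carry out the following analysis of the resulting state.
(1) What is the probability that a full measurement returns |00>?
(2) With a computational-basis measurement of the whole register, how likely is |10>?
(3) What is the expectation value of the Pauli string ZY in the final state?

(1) A full measurement returns |00> with probability 0.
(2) The probability of measuring |10> is 1/2.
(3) The observable ZY averages to 1.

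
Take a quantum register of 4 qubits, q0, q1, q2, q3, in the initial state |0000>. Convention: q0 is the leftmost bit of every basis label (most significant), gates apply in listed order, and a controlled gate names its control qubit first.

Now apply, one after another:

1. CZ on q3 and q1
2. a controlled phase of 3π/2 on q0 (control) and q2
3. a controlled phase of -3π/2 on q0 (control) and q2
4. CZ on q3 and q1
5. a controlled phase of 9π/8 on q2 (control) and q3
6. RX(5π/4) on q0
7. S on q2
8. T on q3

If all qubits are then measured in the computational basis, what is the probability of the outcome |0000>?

Outcome |0000> occurs with probability 1/2 - sqrt(2)/4.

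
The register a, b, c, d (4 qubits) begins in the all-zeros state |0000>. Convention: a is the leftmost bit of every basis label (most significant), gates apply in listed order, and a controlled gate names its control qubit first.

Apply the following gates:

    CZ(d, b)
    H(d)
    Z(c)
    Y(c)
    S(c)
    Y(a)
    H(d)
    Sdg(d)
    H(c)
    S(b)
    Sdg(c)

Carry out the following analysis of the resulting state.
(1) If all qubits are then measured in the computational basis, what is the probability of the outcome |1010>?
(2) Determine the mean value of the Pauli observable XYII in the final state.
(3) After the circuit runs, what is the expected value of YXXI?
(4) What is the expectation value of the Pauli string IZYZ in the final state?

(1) Outcome |1010> occurs with probability 1/2.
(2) The observable XYII averages to 0.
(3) The expectation value of YXXI is 0.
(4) The expectation value of IZYZ is 1.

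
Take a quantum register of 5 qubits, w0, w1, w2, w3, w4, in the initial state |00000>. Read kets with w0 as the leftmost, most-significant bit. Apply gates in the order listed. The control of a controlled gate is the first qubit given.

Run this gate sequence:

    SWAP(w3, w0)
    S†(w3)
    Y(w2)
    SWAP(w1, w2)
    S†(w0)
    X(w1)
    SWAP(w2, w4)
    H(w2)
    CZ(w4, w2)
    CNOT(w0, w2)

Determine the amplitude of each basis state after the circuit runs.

After the circuit, the state carries amplitude sqrt(2)*I/2 on |00000>, sqrt(2)*I/2 on |00100>, and 0 on every other basis state.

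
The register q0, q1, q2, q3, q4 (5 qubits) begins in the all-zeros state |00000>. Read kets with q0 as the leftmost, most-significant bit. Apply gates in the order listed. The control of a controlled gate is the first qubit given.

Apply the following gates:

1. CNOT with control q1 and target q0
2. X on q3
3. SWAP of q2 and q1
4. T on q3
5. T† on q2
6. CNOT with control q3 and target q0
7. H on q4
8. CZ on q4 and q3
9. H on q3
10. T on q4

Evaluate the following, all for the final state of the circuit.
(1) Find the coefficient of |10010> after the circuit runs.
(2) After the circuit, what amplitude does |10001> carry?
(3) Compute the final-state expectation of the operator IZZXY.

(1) |10010> carries amplitude -exp(I*pi/4)/2 in the final state.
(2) |10001> carries amplitude -I/2 in the final state.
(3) The observable IZZXY averages to sqrt(2)/2.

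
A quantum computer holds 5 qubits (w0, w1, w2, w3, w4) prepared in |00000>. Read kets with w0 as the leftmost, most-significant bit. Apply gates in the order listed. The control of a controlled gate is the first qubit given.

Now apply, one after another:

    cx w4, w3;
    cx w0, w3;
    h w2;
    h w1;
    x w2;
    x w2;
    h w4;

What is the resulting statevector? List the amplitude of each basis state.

After the circuit, the state carries amplitude sqrt(2)/4 on |00000>, sqrt(2)/4 on |00001>, sqrt(2)/4 on |00100>, sqrt(2)/4 on |00101>, sqrt(2)/4 on |01000>, sqrt(2)/4 on |01001>, sqrt(2)/4 on |01100>, sqrt(2)/4 on |01101>, and 0 on every other basis state. Key observation: the block from step 5 through step 6 cancels to the identity and can be dropped.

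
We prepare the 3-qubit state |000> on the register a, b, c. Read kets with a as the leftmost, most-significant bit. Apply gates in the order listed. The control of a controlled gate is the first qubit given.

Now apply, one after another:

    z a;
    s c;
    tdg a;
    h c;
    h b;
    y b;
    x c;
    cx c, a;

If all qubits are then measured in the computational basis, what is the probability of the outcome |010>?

A full measurement returns |010> with probability 1/4.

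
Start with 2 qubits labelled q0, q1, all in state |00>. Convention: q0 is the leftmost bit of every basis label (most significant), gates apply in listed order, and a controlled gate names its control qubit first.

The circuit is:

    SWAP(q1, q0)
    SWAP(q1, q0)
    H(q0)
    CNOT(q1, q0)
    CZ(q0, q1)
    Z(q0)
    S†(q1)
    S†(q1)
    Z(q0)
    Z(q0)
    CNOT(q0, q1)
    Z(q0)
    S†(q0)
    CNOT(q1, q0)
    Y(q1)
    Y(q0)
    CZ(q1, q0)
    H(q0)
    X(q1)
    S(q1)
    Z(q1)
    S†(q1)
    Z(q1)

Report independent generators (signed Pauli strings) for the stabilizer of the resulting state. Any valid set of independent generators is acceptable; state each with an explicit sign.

One valid set of independent stabilizer generators is -XI, -IY (any independent generating set of the same group is equally correct).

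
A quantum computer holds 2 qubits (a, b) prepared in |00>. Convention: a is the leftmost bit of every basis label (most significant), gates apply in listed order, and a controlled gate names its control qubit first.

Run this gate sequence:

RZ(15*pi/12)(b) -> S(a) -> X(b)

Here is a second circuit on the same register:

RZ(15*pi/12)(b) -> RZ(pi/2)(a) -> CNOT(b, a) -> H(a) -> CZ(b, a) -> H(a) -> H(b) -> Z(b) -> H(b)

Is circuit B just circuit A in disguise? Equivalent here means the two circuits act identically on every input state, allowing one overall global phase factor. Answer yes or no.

Yes: on every input state the two circuits agree up to one overall phase factor.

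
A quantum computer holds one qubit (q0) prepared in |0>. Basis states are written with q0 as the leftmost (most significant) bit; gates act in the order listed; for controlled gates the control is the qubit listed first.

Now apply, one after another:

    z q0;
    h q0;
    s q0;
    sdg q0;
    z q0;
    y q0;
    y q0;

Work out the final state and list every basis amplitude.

The resulting statevector has amplitude sqrt(2)/2 on |0>, -sqrt(2)/2 on |1>.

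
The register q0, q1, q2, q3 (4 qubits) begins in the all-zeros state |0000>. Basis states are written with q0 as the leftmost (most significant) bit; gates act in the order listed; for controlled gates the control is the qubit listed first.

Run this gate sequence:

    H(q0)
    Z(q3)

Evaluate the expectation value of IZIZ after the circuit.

The observable IZIZ averages to 1.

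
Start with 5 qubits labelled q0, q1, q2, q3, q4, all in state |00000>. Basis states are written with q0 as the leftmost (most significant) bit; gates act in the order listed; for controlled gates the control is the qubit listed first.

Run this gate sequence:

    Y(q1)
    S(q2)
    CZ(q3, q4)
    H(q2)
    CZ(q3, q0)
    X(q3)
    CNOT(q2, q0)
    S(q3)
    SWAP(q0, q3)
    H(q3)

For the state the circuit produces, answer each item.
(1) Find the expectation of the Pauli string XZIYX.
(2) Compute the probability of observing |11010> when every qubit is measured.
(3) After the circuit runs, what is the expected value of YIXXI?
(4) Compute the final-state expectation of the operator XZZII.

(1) The observable XZIYX averages to 0.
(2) The probability of measuring |11010> is 1/4.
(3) In the final state, YIXXI has expectation 0.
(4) The observable XZZII averages to 0.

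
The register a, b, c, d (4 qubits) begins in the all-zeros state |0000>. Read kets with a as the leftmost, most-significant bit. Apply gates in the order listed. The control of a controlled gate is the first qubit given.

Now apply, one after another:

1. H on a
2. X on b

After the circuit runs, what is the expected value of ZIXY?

In the final state, ZIXY has expectation 0.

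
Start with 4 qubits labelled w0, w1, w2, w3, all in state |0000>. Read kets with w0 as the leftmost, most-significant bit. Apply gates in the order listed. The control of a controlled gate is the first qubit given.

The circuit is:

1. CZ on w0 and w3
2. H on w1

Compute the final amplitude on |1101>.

|1101> carries amplitude 0 in the final state.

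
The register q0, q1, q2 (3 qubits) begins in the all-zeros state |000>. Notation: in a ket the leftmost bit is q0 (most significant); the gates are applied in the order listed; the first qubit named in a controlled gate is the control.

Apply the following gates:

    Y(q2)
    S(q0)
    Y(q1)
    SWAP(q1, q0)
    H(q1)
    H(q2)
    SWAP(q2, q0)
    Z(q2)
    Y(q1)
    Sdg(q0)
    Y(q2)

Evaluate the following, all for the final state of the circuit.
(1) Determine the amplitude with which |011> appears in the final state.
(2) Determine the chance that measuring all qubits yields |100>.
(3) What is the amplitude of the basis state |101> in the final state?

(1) The amplitude on |011> is 0.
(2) The probability of measuring |100> is 1/4.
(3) The amplitude on |101> is 0.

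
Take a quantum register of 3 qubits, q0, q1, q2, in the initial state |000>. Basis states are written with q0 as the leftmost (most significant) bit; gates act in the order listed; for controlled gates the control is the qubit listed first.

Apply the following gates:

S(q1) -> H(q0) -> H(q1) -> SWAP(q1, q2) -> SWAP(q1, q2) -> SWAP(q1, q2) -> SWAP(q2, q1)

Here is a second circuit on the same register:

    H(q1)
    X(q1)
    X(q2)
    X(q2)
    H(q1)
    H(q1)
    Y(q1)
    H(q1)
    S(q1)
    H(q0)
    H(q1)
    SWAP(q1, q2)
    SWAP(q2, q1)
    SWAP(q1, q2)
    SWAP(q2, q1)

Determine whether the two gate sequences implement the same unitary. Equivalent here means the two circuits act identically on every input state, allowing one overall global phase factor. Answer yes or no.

No: there is an input state on which the two circuits produce genuinely different outputs (not merely differing by a phase).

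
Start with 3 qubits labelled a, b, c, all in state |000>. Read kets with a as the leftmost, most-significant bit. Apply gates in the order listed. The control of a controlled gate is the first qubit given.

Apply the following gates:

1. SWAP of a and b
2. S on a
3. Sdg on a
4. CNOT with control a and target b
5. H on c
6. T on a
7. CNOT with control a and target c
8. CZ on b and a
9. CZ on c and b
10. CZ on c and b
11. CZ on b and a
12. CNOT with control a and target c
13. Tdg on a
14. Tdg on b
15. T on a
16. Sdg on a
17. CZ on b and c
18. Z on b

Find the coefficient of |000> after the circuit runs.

The amplitude on |000> is sqrt(2)/2.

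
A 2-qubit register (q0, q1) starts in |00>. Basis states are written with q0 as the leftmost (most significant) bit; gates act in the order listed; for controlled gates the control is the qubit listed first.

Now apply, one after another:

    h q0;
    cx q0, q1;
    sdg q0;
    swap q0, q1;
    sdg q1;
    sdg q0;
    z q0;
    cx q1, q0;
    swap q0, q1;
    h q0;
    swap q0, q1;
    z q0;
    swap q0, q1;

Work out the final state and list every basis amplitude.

After the circuit, the state carries amplitude 1/2 - I/2 on |00>, 0 on |01>, 1/2 + I/2 on |10>, 0 on |11>.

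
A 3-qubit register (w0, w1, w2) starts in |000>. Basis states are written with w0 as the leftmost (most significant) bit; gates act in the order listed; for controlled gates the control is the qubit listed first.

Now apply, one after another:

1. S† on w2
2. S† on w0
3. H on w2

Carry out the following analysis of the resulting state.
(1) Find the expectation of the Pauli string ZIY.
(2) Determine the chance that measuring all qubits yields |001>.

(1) In the final state, ZIY has expectation 0.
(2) Outcome |001> occurs with probability 1/2.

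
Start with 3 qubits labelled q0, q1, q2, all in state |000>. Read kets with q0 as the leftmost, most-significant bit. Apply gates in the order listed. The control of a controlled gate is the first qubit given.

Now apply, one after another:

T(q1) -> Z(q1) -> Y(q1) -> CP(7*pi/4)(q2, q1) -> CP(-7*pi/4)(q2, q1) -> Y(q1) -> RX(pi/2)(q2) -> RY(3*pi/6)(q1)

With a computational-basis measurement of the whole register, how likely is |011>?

A full measurement returns |011> with probability 1/4. Key observation: steps 3-6 multiply out to the identity, so the circuit reduces to the remaining gates.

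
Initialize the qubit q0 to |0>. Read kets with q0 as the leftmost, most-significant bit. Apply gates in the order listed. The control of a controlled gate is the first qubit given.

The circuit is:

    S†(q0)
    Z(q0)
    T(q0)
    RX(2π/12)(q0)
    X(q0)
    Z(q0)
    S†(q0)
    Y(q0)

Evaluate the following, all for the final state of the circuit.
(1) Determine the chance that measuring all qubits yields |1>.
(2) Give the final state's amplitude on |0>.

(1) A full measurement returns |1> with probability 1/2 - sqrt(3)/4.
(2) The final state's coefficient on |0> equals sqrt(2)/4 + sqrt(6)/4.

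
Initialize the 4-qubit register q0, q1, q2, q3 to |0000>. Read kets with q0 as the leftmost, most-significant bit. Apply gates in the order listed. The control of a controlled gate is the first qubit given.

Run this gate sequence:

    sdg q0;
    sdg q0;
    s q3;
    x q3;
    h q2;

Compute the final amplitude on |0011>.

|0011> carries amplitude sqrt(2)/2 in the final state.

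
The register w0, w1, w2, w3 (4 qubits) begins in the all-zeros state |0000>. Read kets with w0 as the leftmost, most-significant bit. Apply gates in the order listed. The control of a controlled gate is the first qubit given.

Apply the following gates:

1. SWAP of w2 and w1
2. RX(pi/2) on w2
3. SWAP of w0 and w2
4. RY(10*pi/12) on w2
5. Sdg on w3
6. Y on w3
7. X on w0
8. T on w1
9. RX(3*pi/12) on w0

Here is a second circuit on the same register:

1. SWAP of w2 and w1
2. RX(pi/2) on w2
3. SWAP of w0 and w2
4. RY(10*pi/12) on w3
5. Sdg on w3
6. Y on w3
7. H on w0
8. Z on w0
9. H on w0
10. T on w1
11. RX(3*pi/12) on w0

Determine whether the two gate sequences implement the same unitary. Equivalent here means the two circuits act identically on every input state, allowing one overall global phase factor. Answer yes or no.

No: there is an input state on which the two circuits produce genuinely different outputs (not merely differing by a phase).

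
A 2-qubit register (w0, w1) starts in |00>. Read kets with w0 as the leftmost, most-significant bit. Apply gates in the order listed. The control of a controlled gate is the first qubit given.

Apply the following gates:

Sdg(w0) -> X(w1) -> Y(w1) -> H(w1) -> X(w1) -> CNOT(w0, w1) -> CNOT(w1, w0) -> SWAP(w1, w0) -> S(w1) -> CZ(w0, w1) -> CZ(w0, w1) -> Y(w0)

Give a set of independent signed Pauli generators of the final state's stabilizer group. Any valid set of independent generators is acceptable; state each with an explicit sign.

The stabilizer group can be generated by -XY, -ZZ, among other valid generating sets.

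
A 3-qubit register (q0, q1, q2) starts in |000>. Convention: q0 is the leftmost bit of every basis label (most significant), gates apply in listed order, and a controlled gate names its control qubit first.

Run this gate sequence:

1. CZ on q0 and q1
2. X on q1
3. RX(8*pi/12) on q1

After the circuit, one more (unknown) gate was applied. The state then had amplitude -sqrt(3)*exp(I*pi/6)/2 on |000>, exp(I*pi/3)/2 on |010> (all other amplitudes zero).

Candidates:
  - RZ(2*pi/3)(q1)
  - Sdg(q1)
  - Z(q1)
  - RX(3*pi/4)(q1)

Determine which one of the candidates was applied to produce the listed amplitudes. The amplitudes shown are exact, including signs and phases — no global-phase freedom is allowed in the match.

The unique candidate consistent with the amplitudes is RZ(2*pi/3)(q1).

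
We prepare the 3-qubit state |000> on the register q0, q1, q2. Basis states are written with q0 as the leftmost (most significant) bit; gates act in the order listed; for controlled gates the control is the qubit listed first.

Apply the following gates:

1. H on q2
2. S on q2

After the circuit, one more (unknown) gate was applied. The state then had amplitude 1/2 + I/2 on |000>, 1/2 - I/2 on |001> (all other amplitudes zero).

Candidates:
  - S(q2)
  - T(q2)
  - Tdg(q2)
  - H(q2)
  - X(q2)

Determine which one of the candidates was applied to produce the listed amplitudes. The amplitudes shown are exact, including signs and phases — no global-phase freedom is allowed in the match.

The unique candidate consistent with the amplitudes is H(q2).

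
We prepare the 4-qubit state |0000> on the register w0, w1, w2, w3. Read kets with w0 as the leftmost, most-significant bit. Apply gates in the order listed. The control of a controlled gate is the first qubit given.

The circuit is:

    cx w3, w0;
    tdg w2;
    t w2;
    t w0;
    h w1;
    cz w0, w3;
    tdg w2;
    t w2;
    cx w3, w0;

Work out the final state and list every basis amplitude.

The resulting statevector has amplitude sqrt(2)/2 on |0000>, sqrt(2)/2 on |0100>, and 0 on every other basis state.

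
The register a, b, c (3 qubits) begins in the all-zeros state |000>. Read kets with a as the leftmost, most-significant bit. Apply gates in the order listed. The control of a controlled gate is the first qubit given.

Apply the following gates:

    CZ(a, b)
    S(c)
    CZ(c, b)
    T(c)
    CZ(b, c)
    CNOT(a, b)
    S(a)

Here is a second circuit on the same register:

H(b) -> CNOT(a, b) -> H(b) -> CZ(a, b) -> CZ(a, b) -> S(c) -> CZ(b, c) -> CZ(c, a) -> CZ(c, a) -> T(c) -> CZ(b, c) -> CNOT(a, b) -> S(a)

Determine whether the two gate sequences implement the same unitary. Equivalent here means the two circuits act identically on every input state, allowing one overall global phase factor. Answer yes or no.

Yes, they are equivalent — the unitaries differ by at most a global phase.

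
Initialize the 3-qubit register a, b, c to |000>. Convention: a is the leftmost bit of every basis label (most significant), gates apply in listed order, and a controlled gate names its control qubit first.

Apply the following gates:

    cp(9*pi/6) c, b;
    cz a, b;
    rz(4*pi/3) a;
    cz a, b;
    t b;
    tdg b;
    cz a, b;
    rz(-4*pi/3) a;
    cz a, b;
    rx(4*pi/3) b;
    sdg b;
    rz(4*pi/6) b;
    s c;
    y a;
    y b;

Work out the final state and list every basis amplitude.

The resulting statevector has amplitude -sqrt(3)*exp(I*pi/3)/2 on |100>, -exp(2*I*pi/3)/2 on |110>, and 0 on every other basis state. Key observation: gates 2-9 undo each other exactly, leaving only the rest of the circuit to track.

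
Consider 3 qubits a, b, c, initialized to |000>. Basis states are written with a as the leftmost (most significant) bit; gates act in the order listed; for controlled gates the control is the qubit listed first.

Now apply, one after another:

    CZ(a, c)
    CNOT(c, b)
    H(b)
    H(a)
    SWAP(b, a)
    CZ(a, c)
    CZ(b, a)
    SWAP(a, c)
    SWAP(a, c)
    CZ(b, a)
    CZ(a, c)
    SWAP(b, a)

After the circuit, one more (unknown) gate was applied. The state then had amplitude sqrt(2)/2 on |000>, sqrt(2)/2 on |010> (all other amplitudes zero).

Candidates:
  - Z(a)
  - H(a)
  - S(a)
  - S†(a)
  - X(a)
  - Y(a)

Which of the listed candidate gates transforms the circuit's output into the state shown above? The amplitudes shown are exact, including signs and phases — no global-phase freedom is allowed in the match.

The unique candidate consistent with the amplitudes is H(a).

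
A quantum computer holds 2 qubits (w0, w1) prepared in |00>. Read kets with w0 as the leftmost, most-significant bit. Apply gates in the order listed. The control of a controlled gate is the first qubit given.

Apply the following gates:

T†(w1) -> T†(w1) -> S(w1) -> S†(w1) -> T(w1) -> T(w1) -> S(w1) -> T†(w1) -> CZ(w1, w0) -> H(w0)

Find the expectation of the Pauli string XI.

The observable XI averages to 1.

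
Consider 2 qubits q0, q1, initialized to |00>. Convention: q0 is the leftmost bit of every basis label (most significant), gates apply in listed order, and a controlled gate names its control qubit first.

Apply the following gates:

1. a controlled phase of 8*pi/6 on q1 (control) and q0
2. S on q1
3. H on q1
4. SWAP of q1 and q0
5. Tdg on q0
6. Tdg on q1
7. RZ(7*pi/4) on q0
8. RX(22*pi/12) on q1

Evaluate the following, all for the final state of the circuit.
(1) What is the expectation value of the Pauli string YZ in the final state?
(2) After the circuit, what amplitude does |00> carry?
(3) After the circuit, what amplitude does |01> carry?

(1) The expectation value of YZ is -sqrt(3)/2.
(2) The amplitude on |00> is (1 + sqrt(3))*exp(I*pi/8)/4.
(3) The final state's coefficient on |01> equals (-1 + sqrt(3))*exp(5*I*pi/8)/4.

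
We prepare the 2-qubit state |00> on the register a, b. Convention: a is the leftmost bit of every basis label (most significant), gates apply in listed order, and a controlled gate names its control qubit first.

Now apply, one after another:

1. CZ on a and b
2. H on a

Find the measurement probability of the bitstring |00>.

A full measurement returns |00> with probability 1/2.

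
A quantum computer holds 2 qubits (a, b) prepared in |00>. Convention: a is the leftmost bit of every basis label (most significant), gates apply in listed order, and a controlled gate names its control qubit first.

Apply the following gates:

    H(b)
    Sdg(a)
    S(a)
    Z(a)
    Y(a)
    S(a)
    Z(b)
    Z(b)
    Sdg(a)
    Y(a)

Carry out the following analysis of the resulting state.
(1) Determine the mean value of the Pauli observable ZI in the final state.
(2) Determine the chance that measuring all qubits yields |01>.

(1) The expectation value of ZI is 1. Key observation: steps 5-10 multiply out to the identity, so the circuit reduces to the remaining gates.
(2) A full measurement returns |01> with probability 1/2.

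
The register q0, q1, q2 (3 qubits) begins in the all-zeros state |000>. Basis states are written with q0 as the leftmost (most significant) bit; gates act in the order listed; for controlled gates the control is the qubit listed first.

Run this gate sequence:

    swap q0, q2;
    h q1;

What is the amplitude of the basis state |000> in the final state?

The amplitude on |000> is sqrt(2)/2.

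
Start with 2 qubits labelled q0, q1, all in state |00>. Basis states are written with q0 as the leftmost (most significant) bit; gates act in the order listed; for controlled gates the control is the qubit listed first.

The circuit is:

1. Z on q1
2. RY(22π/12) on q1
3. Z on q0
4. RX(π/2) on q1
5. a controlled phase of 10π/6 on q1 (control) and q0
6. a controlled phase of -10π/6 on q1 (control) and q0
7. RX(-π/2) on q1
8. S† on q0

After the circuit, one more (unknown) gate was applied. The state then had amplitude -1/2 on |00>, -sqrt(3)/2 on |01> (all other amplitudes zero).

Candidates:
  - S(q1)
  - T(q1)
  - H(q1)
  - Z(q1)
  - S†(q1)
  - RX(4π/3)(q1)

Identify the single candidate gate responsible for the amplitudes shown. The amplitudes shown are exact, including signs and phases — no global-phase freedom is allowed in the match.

The unique candidate consistent with the amplitudes is H(q1). Key observation: the block from step 4 through step 7 cancels to the identity and can be dropped.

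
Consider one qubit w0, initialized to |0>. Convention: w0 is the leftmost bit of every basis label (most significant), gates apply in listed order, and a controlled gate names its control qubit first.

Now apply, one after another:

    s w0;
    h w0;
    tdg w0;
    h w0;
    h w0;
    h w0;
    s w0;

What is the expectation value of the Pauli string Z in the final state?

The expectation value of Z is sqrt(2)/2.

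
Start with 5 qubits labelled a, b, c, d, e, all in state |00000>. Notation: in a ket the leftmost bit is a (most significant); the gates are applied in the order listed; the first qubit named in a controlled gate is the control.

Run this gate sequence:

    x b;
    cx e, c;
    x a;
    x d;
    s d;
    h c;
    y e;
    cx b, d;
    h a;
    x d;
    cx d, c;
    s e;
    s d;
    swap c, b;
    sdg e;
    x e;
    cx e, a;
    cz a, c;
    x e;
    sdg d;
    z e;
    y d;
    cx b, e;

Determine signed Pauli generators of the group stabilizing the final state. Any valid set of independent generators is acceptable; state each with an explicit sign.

One valid set of independent stabilizer generators is +XIIII, +IXIIX, -IZIIZ, -IIZII, +IIIZI (any independent generating set of the same group is equally correct).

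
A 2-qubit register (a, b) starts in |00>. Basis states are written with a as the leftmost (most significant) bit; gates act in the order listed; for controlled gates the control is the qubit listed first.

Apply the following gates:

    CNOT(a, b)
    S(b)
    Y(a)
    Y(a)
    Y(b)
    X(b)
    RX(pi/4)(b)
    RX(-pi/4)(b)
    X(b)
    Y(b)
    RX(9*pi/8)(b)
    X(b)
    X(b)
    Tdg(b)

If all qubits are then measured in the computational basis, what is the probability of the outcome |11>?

The probability of measuring |11> is 0. Key observation: gates 5-10 undo each other exactly, leaving only the rest of the circuit to track.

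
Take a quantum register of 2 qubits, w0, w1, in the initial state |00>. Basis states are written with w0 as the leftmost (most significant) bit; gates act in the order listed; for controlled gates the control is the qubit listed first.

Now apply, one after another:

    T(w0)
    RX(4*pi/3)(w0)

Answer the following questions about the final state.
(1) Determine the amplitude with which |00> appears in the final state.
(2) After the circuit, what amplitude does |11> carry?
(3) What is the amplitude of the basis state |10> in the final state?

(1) The final state's coefficient on |00> equals -1/2.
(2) The final state's coefficient on |11> equals 0.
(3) The amplitude on |10> is -sqrt(3)*I/2.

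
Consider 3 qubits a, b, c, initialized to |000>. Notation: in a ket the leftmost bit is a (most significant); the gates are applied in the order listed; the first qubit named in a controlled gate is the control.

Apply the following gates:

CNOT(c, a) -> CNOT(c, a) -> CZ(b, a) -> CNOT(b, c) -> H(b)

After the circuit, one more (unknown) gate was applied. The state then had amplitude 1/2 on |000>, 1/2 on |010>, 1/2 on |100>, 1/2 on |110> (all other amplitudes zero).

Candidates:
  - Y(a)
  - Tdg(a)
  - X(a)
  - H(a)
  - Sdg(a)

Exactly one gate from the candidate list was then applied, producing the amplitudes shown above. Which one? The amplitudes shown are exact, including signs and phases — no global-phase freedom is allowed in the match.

It was H(a) that produced the state shown. Key observation: the block from step 1 through step 2 cancels to the identity and can be dropped.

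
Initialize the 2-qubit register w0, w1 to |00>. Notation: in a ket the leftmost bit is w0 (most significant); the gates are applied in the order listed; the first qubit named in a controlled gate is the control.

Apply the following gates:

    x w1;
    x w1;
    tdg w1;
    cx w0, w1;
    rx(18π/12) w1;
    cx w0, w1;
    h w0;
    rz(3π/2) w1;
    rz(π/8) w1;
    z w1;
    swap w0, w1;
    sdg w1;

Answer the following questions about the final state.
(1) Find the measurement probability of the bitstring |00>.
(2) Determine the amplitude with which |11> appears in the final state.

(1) Outcome |00> occurs with probability 1/4. Key observation: gates 1-2 undo each other exactly, leaving only the rest of the circuit to track.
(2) |11> carries amplitude exp(13*I*pi/16)/2 in the final state.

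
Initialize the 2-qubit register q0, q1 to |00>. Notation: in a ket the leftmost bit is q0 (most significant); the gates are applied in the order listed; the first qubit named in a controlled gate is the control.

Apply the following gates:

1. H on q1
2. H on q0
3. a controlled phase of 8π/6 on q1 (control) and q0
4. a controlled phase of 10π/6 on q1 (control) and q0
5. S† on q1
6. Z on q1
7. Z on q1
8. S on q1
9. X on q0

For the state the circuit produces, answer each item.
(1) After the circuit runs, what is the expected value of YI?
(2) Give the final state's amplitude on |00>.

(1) In the final state, YI has expectation 0. Key observation: steps 5-8 multiply out to the identity, so the circuit reduces to the remaining gates.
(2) The amplitude on |00> is 1/2.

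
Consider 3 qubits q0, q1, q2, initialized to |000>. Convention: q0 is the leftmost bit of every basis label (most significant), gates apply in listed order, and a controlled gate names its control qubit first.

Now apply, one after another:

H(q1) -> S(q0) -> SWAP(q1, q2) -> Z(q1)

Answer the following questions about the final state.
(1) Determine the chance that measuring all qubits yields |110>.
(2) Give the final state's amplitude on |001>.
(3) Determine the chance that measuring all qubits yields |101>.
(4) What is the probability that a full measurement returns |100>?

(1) The probability of measuring |110> is 0.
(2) The amplitude on |001> is sqrt(2)/2.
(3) The probability of measuring |101> is 0.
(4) A full measurement returns |100> with probability 0.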